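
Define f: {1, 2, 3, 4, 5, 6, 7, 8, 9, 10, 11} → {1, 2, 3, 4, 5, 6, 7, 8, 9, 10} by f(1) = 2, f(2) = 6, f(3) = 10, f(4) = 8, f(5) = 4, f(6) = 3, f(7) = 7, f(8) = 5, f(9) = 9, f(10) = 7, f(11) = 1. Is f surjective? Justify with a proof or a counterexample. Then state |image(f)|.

10

Every element of the codomain has a preimage: 1 = f(11), 2 = f(1), 3 = f(6), 4 = f(5), 5 = f(8), 6 = f(2), 7 = f(7), 8 = f(4), 9 = f(9), 10 = f(3).
Hence f is surjective.
The image of f is {1, 2, 3, 4, 5, 6, 7, 8, 9, 10}, which has 10 elements.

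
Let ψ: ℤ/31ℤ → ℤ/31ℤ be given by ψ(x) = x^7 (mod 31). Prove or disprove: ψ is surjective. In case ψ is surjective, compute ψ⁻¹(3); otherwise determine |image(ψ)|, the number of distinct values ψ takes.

Since 31 is prime, the nonzero elements of ℤ/31ℤ form a cyclic group of order 30.
As gcd(7, 30) = 1, raising to the 7th power is a bijection on this group: if a^7 ≡ b^7 then (ab^{−1})^7 = 1, and the only element of order dividing gcd(7, 30) = 1 is 1, so a = b.
With ψ(0) = 0 this makes ψ injective on all of ℤ/31ℤ, hence bijective (finite equal-size domain and codomain). In particular ψ is surjective.
Since ψ is surjective, we find the preimage of 3. The inverse of x ↦ x^7 on (ℤ/31ℤ)^× is x ↦ x^13, because 7·13 = 91 = 3·30 + 1 ≡ 1 (mod 30) and x^{30} = 1 for x ≠ 0 (Fermat). So ψ⁻¹(3) = 3^13 mod 31.
Repeated squaring mod 31: 3^1 ≡ 3, 3^2 ≡ 3² = 9, 3^4 ≡ 9² = 81 ≡ 19, 3^8 ≡ 19² = 361 ≡ 20. Since 13 = 8 + 4 + 1, 3^13 ≡ 20·19·3: 20·19 = 380 ≡ 8, then 8·3 = 24. So 3^13 ≡ 24 (mod 31).
Hence ψ⁻¹(3) = 24.

24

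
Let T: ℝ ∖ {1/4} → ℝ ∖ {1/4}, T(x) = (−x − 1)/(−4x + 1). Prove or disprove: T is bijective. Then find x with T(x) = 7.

Suppose T(s) = T(t). Cross-multiplying: (−s − 1)(−4t + 1) = (−t − 1)(−4s + 1).
Expanding both sides and cancelling the symmetric terms leaves −5·(s − t) = 0. Since −5 ≠ 0, s = t. So T is injective.
For any y ≠ 1/4, solving y(−4x + 1) = −x − 1 for x gives a well-defined x ≠ 1/4. So T is surjective.
Therefore T is bijective.
Solving T(x) = 7: cross-multiplying gives −x − 1 = 7(−4x + 1), which rearranges to 27x = 8, so x = 8/27.

8/27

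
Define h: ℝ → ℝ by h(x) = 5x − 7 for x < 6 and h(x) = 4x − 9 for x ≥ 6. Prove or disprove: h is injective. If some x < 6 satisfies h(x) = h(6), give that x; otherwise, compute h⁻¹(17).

22/5

Both pieces are strictly increasing (slopes 5 and 4), so each is injective on its own interval.
The left piece maps (−∞, 6) onto (−∞, 23); the right piece maps [6, ∞) onto [15, ∞).
These images overlap. In particular h(6) = 15 (right piece), and solving 5x − 7 = 15 on the left piece gives x = 22/5 < 6.
So h(22/5) = h(6) with 22/5 ≠ 6, and h is not injective. This x = 22/5 is the requested value below 6.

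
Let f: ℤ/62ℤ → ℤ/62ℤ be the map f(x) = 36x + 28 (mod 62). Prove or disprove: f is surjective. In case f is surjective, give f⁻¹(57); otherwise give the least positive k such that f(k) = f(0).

Since gcd(36, 62) = 2, we have 36x ≡ 0 (mod 2) for all x, so f(x) ≡ 0 (mod 2).
But 1 ≢ 0 (mod 2), so 1 ∈ ℤ/62ℤ has no preimage. Therefore f is not surjective.
Since f is not surjective, we find the least positive k with f(k) = f(0): this means 36k ≡ 0 (mod 62), i.e. 62 ∣ 36k. Since gcd(36, 62) = 2, dividing through by 2 this holds exactly when 31 ∣ 18k, and as gcd(18, 31) = 1, exactly when 31 ∣ k.
The smallest positive such k is 31.

31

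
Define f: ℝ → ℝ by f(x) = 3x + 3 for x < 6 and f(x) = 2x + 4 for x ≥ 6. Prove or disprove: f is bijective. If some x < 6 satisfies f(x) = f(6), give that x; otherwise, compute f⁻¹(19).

Both pieces are strictly increasing (slopes 3 and 2), so each is injective on its own interval.
The left piece maps (−∞, 6) onto (−∞, 21); the right piece maps [6, ∞) onto [16, ∞).
These images overlap. In particular f(6) = 16 (right piece), and solving 3x + 3 = 16 on the left piece gives x = 13/3 < 6.
So f(13/3) = f(6) with 13/3 ≠ 6, and f is not injective, hence not bijective. This x = 13/3 is the requested value below 6.

13/3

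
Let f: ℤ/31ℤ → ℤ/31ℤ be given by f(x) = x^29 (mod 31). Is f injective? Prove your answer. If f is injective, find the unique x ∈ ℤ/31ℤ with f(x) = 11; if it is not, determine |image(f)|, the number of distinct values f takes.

17

Since 31 is prime, the nonzero elements of ℤ/31ℤ form a cyclic group of order 30.
As gcd(29, 30) = 1, raising to the 29th power is a bijection on this group: if s^29 ≡ t^29 then (st^{−1})^29 = 1, and the only element of order dividing gcd(29, 30) = 1 is 1, so s = t.
With f(0) = 0 this makes f injective on all of ℤ/31ℤ, hence bijective (finite equal-size domain and codomain). In particular f is injective.
Since f is injective, we find the preimage of 11. The inverse of x ↦ x^29 on (ℤ/31ℤ)^× is x ↦ x^29, because 29·29 = 841 = 28·30 + 1 ≡ 1 (mod 30) and x^{30} = 1 for x ≠ 0 (Fermat). So f⁻¹(11) = 11^29 mod 31.
Repeated squaring mod 31: 11^1 ≡ 11, 11^2 ≡ 11² = 121 ≡ 28, 11^4 ≡ 28² = 784 ≡ 9, 11^8 ≡ 9² = 81 ≡ 19, 11^16 ≡ 19² = 361 ≡ 20. Since 29 = 16 + 8 + 4 + 1, 11^29 ≡ 20·19·9·11: 20·19 = 380 ≡ 8, then 8·9 = 72 ≡ 10, then 10·11 = 110 ≡ 17. So 11^29 ≡ 17 (mod 31).
Hence f⁻¹(11) = 17.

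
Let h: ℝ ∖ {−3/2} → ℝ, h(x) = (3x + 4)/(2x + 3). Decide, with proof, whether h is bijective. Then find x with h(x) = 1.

If h(x) = 3/2, cross-multiplying gives 2(3x + 4) = 3(2x + 3), which simplifies to 8 = 9 — false.  So 3/2 has no preimage and h is not surjective.
Therefore h is not bijective.
Solving h(x) = 1: cross-multiplying gives 3x + 4 = 1(2x + 3), which rearranges to 1x = −1, so x = −1.

-1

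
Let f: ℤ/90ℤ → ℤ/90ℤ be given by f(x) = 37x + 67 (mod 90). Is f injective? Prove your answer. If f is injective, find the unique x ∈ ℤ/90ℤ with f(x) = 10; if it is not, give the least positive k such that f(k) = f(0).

If f(s) = f(t), then 37s ≡ 37t (mod 90). Because gcd(37, 90) = 1, we may cancel 37 to get s ≡ t (mod 90).
Thus f is injective.
We now compute 37⁻¹ mod 90 explicitly. Euclid's algorithm: 90 = 2·37 + 16, 37 = 2·16 + 5, 16 = 3·5 + 1; back-substituting gives 1 = 73·37 − 30·90, so 37⁻¹ ≡ 73 (mod 90).
Since f is injective, we find f⁻¹(10): we need 37x ≡ 10 − 67 ≡ 33 (mod 90). Using 37⁻¹ = 73: x ≡ 73·33 = 2409 = 26·90 + 69, so x = 69.
Check: f(69) = 37·69 + 67 = 2620 = 29·90 + 10 ≡ 10 (mod 90).

69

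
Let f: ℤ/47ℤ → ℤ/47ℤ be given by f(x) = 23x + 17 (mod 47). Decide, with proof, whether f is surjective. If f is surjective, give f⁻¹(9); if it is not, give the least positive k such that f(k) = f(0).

16

Since gcd(23, 47) = 1, 23 is invertible modulo 47. Euclid's algorithm: 47 = 2·23 + 1; back-substituting gives 1 = 45·23 − 22·47, so 23⁻¹ ≡ 45 (mod 47).
Then y ↦ 45(y − 17) is a two-sided inverse to f, so every y ∈ ℤ/47ℤ has a preimage.
Hence f is surjective.
Since f is surjective, we compute f⁻¹(9): solve 23x + 17 ≡ 9 (mod 47), i.e. 23x ≡ 39 (mod 47).
Multiplying by 23⁻¹ = 45 gives x ≡ 45·39 = 1755 = 37·47 + 16 ≡ 16 (mod 47).
Check: f(16) = 23·16 + 17 = 385 = 8·47 + 9 ≡ 9 (mod 47).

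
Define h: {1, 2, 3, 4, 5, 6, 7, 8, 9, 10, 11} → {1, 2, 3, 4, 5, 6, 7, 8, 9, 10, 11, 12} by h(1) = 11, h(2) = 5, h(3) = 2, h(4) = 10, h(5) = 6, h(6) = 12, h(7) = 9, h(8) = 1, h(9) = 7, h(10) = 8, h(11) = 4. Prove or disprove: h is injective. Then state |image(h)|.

The values h(1), …, h(11) are 11, 5, 2, 10, 6, 12, 9, 1, 7, 8, 4 — all distinct.
So h(a) = h(b) only when a = b, and h is injective.
The image of h is {1, 2, 4, 5, 6, 7, 8, 9, 10, 11, 12}, which has 11 elements.

11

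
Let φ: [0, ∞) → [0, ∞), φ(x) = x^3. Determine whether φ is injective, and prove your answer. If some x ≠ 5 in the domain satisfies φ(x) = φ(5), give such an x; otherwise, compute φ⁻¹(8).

2

On [0, ∞), x ↦ x^3 is strictly increasing, so φ(u) = φ(v) forces u = v. So φ is injective.
Since x ↦ x^3 is strictly increasing on [0, ∞), it is injective there, so no x ≠ 5 in the domain has φ(x) = φ(5). We therefore compute φ⁻¹(8) = 8^{1/3} = 2 (indeed 2^3 = 8).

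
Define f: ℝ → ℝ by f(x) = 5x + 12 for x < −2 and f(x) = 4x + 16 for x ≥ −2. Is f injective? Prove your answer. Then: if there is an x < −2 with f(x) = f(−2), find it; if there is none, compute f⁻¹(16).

0

Both pieces are strictly increasing (slopes 5 and 4), so each is injective on its own interval.
The left piece maps (−∞, −2) onto (−∞, 2); the right piece maps [−2, ∞) onto [8, ∞).
These images are disjoint, so no value is attained by both pieces. So f is injective.
Because the two images are disjoint, no x < −2 has f(x) = f(−2), so we compute f⁻¹(16): 16 lies in [8, ∞), so solve 4x + 16 = 16: x = (16 − 16)/4 = 0.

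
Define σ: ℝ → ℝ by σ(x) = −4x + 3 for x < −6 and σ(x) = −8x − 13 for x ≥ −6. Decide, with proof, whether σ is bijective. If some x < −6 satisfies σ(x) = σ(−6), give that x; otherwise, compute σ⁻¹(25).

Both pieces are strictly decreasing (slopes −4 and −8), so each is injective on its own interval.
The left piece maps (−∞, −6) onto (27, ∞); the right piece maps [−6, ∞) onto (−∞, 35].
These images overlap. In particular σ(−6) = 35 (right piece), and solving −4x + 3 = 35 on the left piece gives x = −8 < −6.
So σ(−8) = σ(−6) with −8 ≠ −6, and σ is not injective, hence not bijective. This x = −8 is the requested value below −6.

-8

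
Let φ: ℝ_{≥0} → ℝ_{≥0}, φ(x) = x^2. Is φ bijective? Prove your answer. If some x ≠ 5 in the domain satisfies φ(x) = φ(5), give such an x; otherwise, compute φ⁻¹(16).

On ℝ_{≥0}, x ↦ x^2 is strictly increasing (injective) and for any y ∈ ℝ_{≥0} the 2nd root y^{1/2} lies in ℝ_{≥0} (surjective). So φ is bijective.
Since x ↦ x^2 is strictly increasing on ℝ_{≥0}, it is injective there, so no x ≠ 5 in the domain has φ(x) = φ(5). We therefore compute φ⁻¹(16) = 16^{1/2} = 4 (indeed 4^2 = 16).

4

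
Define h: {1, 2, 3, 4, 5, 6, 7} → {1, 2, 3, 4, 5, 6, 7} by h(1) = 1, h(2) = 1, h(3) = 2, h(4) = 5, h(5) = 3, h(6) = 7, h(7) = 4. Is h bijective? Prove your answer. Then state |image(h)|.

h(1) = 1 = h(2) with 1 ≠ 2, so h is not injective, hence not bijective.
The image of h is {1, 2, 3, 4, 5, 7}, which has 6 elements.

6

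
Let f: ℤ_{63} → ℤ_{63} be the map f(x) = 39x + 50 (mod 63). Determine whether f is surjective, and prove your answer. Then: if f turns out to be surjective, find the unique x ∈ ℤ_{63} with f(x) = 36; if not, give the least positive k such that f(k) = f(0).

Recall: f is surjective if every y in the codomain equals f(x) for some x in the domain.
Since gcd(39, 63) = 3, we have 39x ≡ 0 (mod 3) for all x, so f(x) ≡ 2 (mod 3).
But 0 ≢ 2 (mod 3), so 0 ∈ ℤ_{63} has no preimage. So f is not surjective.
Since f is not surjective, we find the least positive k with f(k) = f(0): this means 39k ≡ 0 (mod 63), i.e. 63 ∣ 39k. Since gcd(39, 63) = 3, dividing through by 3 this holds exactly when 21 ∣ 13k, and as gcd(13, 21) = 1, exactly when 21 ∣ k.
The smallest positive such k is 21.

21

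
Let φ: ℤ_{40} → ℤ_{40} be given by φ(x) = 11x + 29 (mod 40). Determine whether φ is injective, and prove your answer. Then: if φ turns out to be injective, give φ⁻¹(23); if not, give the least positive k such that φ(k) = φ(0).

14

Suppose φ(x_1) = φ(x_2) in ℤ_{40}. Then 11x_1 + 29 ≡ 11x_2 + 29 (mod 40), thus 11(x_1 − x_2) ≡ 0 (mod 40).
Since gcd(11, 40) = 1, 11 is invertible modulo 40, so x_1 − x_2 ≡ 0 (mod 40), i.e. x_1 = x_2.
Therefore φ is injective.
We now compute 11⁻¹ mod 40 explicitly. Euclid's algorithm: 40 = 3·11 + 7, 11 = 1·7 + 4, 7 = 1·4 + 3, 4 = 1·3 + 1; back-substituting gives 1 = 11·11 − 3·40, so 11⁻¹ ≡ 11 (mod 40).
Since φ is injective, we find φ⁻¹(23): we need 11x ≡ 23 − 29 ≡ 34 (mod 40). Using 11⁻¹ = 11: x ≡ 11·34 = 374 = 9·40 + 14, so x = 14.
Check: φ(14) = 11·14 + 29 = 183 = 4·40 + 23 ≡ 23 (mod 40).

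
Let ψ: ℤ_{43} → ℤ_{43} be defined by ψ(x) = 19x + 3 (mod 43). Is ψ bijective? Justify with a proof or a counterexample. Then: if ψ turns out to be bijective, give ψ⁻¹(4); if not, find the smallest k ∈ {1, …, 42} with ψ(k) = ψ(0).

If ψ(u) = ψ(v), then 19u ≡ 19v (mod 43). Because gcd(19, 43) = 1, we may cancel 19 to get u ≡ v (mod 43).
We now compute 19⁻¹ mod 43 explicitly. Euclid's algorithm: 43 = 2·19 + 5, 19 = 3·5 + 4, 5 = 1·4 + 1; back-substituting gives 1 = 34·19 − 15·43, so 19⁻¹ ≡ 34 (mod 43).
For any y ∈ ℤ_{43}, x = 34(y − 3) mod 43 satisfies ψ(x) = 19·34(y − 3) + 3 ≡ y (since 19·34 ≡ 1 mod 43). So every y has a preimage.
Hence ψ is bijective.
Since ψ is bijective, we find ψ⁻¹(4): we need 19x ≡ 4 − 3 ≡ 1 (mod 43). Using 19⁻¹ = 34: x ≡ 34·1 = 34, so x = 34.
Check: ψ(34) = 19·34 + 3 = 649 = 15·43 + 4 ≡ 4 (mod 43).

34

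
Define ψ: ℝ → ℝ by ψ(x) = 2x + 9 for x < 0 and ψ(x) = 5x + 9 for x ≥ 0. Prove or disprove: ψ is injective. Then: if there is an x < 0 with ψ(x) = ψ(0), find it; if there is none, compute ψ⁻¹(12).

Both pieces are strictly increasing (slopes 2 and 5), so each is injective on its own interval.
The left piece maps (−∞, 0) onto (−∞, 9); the right piece maps [0, ∞) onto [9, ∞).
These images are disjoint, so no value is attained by both pieces. Thus ψ is injective.
Because the two images are disjoint, no x < 0 has ψ(x) = ψ(0), so we compute ψ⁻¹(12): 12 lies in [9, ∞), so solve 5x + 9 = 12: x = (12 − 9)/5 = 3/5.

3/5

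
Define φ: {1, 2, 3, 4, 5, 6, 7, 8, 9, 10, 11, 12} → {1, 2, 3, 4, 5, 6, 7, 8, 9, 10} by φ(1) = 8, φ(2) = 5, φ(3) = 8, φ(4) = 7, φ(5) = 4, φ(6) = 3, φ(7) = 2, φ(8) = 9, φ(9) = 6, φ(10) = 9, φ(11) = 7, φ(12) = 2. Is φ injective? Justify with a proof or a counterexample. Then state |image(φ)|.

φ(1) = 8 = φ(3) with 1 ≠ 3, so φ is not injective.
The image of φ is {2, 3, 4, 5, 6, 7, 8, 9}, which has 8 elements.

8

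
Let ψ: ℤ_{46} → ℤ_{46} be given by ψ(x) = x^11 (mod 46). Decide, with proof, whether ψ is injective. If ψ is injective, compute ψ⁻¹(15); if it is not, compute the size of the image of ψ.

6

ψ(1) = 1^11 = 1.
ψ(3): Repeated squaring mod 46: 3^1 ≡ 3, 3^2 ≡ 3² = 9, 3^4 ≡ 9² = 81 ≡ 35, 3^8 ≡ 35² = 1225 ≡ 29. Since 11 = 8 + 2 + 1, 3^11 ≡ 29·9·3: 29·9 = 261 ≡ 31, then 31·3 = 93 ≡ 1. So 3^11 ≡ 1 (mod 46).
So ψ(1) = ψ(3) = 1 while 1 ≠ 3, so ψ is not injective.
Since ψ is not injective, we determine |image(ψ)|. Computing x^11 mod 46 for each x (by repeated squaring, reducing mod 46 at every step), the values ψ(0), ψ(1), …, ψ(45) are: 0, 1, 24, 1, 24, 45, 24, 45, 24, 1, 22, 45, 24, 1, 22, 45, 24, 45, 24, 45, 22, 45, 22, 23, 24, 1, 24, 1, 22, 1, 22, 1, 24, 45, 22, 1, 24, 45, 22, 1, 22, 1, 22, 45, 22, 45.
The distinct values are {0, 1, 22, 23, 24, 45}; there are 6 of them.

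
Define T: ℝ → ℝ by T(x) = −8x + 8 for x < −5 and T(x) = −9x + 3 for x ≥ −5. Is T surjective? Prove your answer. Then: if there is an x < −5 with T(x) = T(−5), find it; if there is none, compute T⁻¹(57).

Both pieces are strictly decreasing (slopes −8 and −9), so each is injective on its own interval.
The left piece maps (−∞, −5) onto (48, ∞); the right piece maps [−5, ∞) onto (−∞, 48].
These images together cover ℝ, so T is surjective.
Because the two images are disjoint, no x < −5 has T(x) = T(−5), so we compute T⁻¹(57): 57 lies in (48, ∞), so solve −8x + 8 = 57: x = (57 − 8)/(−8) = −49/8.

-49/8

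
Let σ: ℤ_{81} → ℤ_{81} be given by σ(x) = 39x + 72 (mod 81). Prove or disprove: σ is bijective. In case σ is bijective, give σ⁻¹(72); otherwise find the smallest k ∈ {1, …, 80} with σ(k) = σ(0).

By definition, σ is injective when σ(x_1) = σ(x_2) forces x_1 = x_2.
We have gcd(39, 81) = 3 > 1. Taking x_1 = 0 and x_2 = 27: σ(0) = 72 and σ(27) = 39·27 + 72 = 1125 ≡ 72 (mod 81).
So σ(0) = σ(27) while 0 ≠ 27, hence σ is not injective, hence not bijective.
Since σ is not bijective, we find the least positive k with σ(k) = σ(0): this means 39k ≡ 0 (mod 81), i.e. 81 ∣ 39k. Since gcd(39, 81) = 3, dividing through by 3 this holds exactly when 27 ∣ 13k, and as gcd(13, 27) = 1, exactly when 27 ∣ k.
The smallest positive such k is 27.

27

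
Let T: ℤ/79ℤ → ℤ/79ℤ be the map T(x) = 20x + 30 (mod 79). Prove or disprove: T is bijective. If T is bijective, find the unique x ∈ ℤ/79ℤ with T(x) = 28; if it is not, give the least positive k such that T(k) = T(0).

71

Suppose T(a) = T(b) in ℤ/79ℤ. Then 20a + 30 ≡ 20b + 30 (mod 79), so 20(a − b) ≡ 0 (mod 79).
Since gcd(20, 79) = 1, 20 is invertible modulo 79, therefore a − b ≡ 0 (mod 79), i.e. a = b.
We now compute 20⁻¹ mod 79 explicitly. Euclid's algorithm: 79 = 3·20 + 19, 20 = 1·19 + 1; back-substituting gives 1 = 4·20 − 1·79, so 20⁻¹ ≡ 4 (mod 79).
Then y ↦ 4(y − 30) is a two-sided inverse to T, so every y ∈ ℤ/79ℤ has a preimage.
Thus T is bijective.
Since T is bijective, we find T⁻¹(28): we need 20x ≡ 28 − 30 ≡ 77 (mod 79). Using 20⁻¹ = 4: x ≡ 4·77 = 308 = 3·79 + 71, so x = 71.
Check: T(71) = 20·71 + 30 = 1450 = 18·79 + 28 ≡ 28 (mod 79).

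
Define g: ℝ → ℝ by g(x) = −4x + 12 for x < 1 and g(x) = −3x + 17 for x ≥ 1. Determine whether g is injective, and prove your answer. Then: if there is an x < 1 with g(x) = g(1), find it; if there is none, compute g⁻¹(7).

Both pieces are strictly decreasing (slopes −4 and −3), so each is injective on its own interval.
The left piece maps (−∞, 1) onto (8, ∞); the right piece maps [1, ∞) onto (−∞, 14].
These images overlap. In particular g(1) = 14 (right piece), and solving −4x + 12 = 14 on the left piece gives x = −1/2 < 1.
So g(−1/2) = g(1) with −1/2 ≠ 1, and g is not injective. This x = −1/2 is the requested value below 1.

-1/2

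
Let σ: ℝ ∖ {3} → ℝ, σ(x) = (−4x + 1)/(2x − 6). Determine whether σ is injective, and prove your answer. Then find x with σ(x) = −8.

47/12

Suppose σ(x_1) = σ(x_2). Cross-multiplying: (−4x_1 + 1)(2x_2 − 6) = (−4x_2 + 1)(2x_1 − 6).
Expanding both sides and cancelling the symmetric terms leaves 22·(x_1 − x_2) = 0. Since 22 ≠ 0, x_1 = x_2. Hence σ is injective.
Solving σ(x) = −8: cross-multiplying gives −4x + 1 = −8(2x − 6), which rearranges to 12x = 47, so x = 47/12.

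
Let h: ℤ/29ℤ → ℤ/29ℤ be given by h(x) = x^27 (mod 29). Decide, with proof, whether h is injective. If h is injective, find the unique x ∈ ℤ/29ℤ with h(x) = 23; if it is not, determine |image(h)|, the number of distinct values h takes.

Since 29 is prime, the nonzero elements of ℤ/29ℤ form a cyclic group of order 28.
As gcd(27, 28) = 1, raising to the 27th power is a bijection on this group: if x_1^27 ≡ x_2^27 then (x_1x_2^{−1})^27 = 1, and the only element of order dividing gcd(27, 28) = 1 is 1, so x_1 = x_2.
With h(0) = 0 this makes h injective on all of ℤ/29ℤ, hence bijective (finite equal-size domain and codomain). In particular h is injective.
Since h is injective, we find the preimage of 23. The inverse of x ↦ x^27 on (ℤ/29ℤ)^× is x ↦ x^27, because 27·27 = 729 = 26·28 + 1 ≡ 1 (mod 28) and x^{28} = 1 for x ≠ 0 (Fermat). So h⁻¹(23) = 23^27 mod 29.
Repeated squaring mod 29: 23^1 ≡ 23, 23^2 ≡ 23² = 529 ≡ 7, 23^4 ≡ 7² = 49 ≡ 20, 23^8 ≡ 20² = 400 ≡ 23, 23^16 ≡ 23² = 529 ≡ 7. Since 27 = 16 + 8 + 2 + 1, 23^27 ≡ 7·23·7·23: 7·23 = 161 ≡ 16, then 16·7 = 112 ≡ 25, then 25·23 = 575 ≡ 24. So 23^27 ≡ 24 (mod 29).
Hence h⁻¹(23) = 24.

24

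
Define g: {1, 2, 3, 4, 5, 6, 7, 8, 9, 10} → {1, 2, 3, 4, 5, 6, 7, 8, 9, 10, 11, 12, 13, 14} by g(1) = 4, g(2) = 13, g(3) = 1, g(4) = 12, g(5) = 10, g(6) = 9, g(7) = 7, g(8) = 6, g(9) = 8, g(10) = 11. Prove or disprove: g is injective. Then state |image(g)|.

10

The values g(1), …, g(10) are 4, 13, 1, 12, 10, 9, 7, 6, 8, 11 — all distinct.
So g(a) = g(b) only when a = b, and g is injective.
The image of g is {1, 4, 6, 7, 8, 9, 10, 11, 12, 13}, which has 10 elements.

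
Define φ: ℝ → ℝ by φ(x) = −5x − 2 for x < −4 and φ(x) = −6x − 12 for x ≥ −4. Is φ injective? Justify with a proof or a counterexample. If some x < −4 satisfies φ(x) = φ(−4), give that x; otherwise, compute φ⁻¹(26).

-28/5

Both pieces are strictly decreasing (slopes −5 and −6), so each is injective on its own interval.
The left piece maps (−∞, −4) onto (18, ∞); the right piece maps [−4, ∞) onto (−∞, 12].
These images are disjoint, so no value is attained by both pieces. Therefore φ is injective.
Because the two images are disjoint, no x < −4 has φ(x) = φ(−4), so we compute φ⁻¹(26): 26 lies in (18, ∞), so solve −5x − 2 = 26: x = (26 + 2)/(−5) = −28/5.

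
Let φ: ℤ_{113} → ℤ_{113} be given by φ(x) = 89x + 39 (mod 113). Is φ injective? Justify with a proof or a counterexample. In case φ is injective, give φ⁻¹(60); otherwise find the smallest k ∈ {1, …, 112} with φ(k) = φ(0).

98

Suppose φ(s) = φ(t) in ℤ_{113}. Then 89s + 39 ≡ 89t + 39 (mod 113), thus 89(s − t) ≡ 0 (mod 113).
Since gcd(89, 113) = 1, 89 is invertible modulo 113, therefore s − t ≡ 0 (mod 113), i.e. s = t.
Thus φ is injective.
We now compute 89⁻¹ mod 113 explicitly. Euclid's algorithm: 113 = 1·89 + 24, 89 = 3·24 + 17, 24 = 1·17 + 7, 17 = 2·7 + 3, 7 = 2·3 + 1; back-substituting gives 1 = 80·89 − 63·113, so 89⁻¹ ≡ 80 (mod 113).
Since φ is injective, we find φ⁻¹(60): we need 89x ≡ 60 − 39 ≡ 21 (mod 113). Using 89⁻¹ = 80: x ≡ 80·21 = 1680 = 14·113 + 98, so x = 98.
Check: φ(98) = 89·98 + 39 = 8761 = 77·113 + 60 ≡ 60 (mod 113).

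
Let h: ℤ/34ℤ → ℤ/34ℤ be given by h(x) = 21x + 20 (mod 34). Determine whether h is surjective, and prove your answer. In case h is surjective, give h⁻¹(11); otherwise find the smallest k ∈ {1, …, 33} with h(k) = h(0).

19

Recall: h is surjective if every y in the codomain equals h(x) for some x in the domain.
Since gcd(21, 34) = 1, 21 is invertible modulo 34. Euclid's algorithm: 34 = 1·21 + 13, 21 = 1·13 + 8, 13 = 1·8 + 5, 8 = 1·5 + 3, 5 = 1·3 + 2, 3 = 1·2 + 1; back-substituting gives 1 = 13·21 − 8·34, so 21⁻¹ ≡ 13 (mod 34).
For any y ∈ ℤ/34ℤ, x = 13(y − 20) mod 34 satisfies h(x) = 21·13(y − 20) + 20 ≡ y (since 21·13 ≡ 1 mod 34). So every y has a preimage.
Thus h is surjective.
Since h is surjective, we compute h⁻¹(11): solve 21x + 20 ≡ 11 (mod 34), i.e. 21x ≡ 25 (mod 34).
Multiplying by 21⁻¹ = 13 gives x ≡ 13·25 = 325 = 9·34 + 19 ≡ 19 (mod 34).
Check: h(19) = 21·19 + 20 = 419 = 12·34 + 11 ≡ 11 (mod 34).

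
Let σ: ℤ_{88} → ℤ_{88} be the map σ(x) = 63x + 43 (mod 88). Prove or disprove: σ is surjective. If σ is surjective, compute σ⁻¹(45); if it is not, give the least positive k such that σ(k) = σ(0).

14

Since gcd(63, 88) = 1, 63 is invertible modulo 88. Euclid's algorithm: 88 = 1·63 + 25, 63 = 2·25 + 13, 25 = 1·13 + 12, 13 = 1·12 + 1; back-substituting gives 1 = 7·63 − 5·88, so 63⁻¹ ≡ 7 (mod 88).
Then y ↦ 7(y − 43) is a two-sided inverse to σ, so every y ∈ ℤ_{88} has a preimage.
So σ is surjective.
Since σ is surjective, we compute σ⁻¹(45): solve 63x + 43 ≡ 45 (mod 88), i.e. 63x ≡ 2 (mod 88).
Multiplying by 63⁻¹ = 7 gives x ≡ 7·2 = 14 ≡ 14 (mod 88).
Check: σ(14) = 63·14 + 43 = 925 = 10·88 + 45 ≡ 45 (mod 88).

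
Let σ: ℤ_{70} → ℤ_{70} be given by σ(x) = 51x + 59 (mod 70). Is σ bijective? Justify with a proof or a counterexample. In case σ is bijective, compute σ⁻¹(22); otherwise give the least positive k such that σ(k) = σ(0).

13

Recall that σ is injective when σ(u) = σ(v) forces u = v.
If σ(u) = σ(v), then 51u ≡ 51v (mod 70). Because gcd(51, 70) = 1, we may cancel 51 to get u ≡ v (mod 70).
We now compute 51⁻¹ mod 70 explicitly. Euclid's algorithm: 70 = 1·51 + 19, 51 = 2·19 + 13, 19 = 1·13 + 6, 13 = 2·6 + 1; back-substituting gives 1 = 11·51 − 8·70, so 51⁻¹ ≡ 11 (mod 70).
Then y ↦ 11(y − 59) is a two-sided inverse to σ, so every y ∈ ℤ_{70} has a preimage.
So σ is bijective.
Since σ is bijective, we find σ⁻¹(22): we need 51x ≡ 22 − 59 ≡ 33 (mod 70). Using 51⁻¹ = 11: x ≡ 11·33 = 363 = 5·70 + 13, so x = 13.
Check: σ(13) = 51·13 + 59 = 722 = 10·70 + 22 ≡ 22 (mod 70).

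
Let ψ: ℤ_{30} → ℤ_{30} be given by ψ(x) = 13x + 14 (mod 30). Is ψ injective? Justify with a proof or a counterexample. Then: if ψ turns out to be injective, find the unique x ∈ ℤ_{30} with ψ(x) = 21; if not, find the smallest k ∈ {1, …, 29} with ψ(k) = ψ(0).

19

If ψ(u) = ψ(v), then 13u ≡ 13v (mod 30). Because gcd(13, 30) = 1, we may cancel 13 to get u ≡ v (mod 30).
Hence ψ is injective.
We now compute 13⁻¹ mod 30 explicitly. Euclid's algorithm: 30 = 2·13 + 4, 13 = 3·4 + 1; back-substituting gives 1 = 7·13 − 3·30, so 13⁻¹ ≡ 7 (mod 30).
Since ψ is injective, we find ψ⁻¹(21): we need 13x ≡ 21 − 14 ≡ 7 (mod 30). Using 13⁻¹ = 7: x ≡ 7·7 = 49 = 1·30 + 19, so x = 19.
Check: ψ(19) = 13·19 + 14 = 261 = 8·30 + 21 ≡ 21 (mod 30).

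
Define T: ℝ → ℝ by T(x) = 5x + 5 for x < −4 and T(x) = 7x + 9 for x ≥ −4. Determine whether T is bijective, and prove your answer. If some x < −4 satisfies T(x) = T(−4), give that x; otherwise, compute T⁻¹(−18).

-24/5

Both pieces are strictly increasing (slopes 5 and 7), so each is injective on its own interval.
The left piece maps (−∞, −4) onto (−∞, −15); the right piece maps [−4, ∞) onto [−19, ∞).
These images overlap. In particular T(−4) = −19 (right piece), and solving 5x + 5 = −19 on the left piece gives x = −24/5 < −4.
So T(−24/5) = T(−4) with −24/5 ≠ −4, and T is not injective, hence not bijective. This x = −24/5 is the requested value below −4.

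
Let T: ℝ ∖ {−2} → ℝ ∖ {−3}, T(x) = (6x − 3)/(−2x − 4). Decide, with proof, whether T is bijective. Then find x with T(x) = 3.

-3/4

Suppose T(x_1) = T(x_2). Cross-multiplying: (6x_1 − 3)(−2x_2 − 4) = (6x_2 − 3)(−2x_1 − 4).
Expanding both sides and cancelling the symmetric terms leaves −30·(x_1 − x_2) = 0. Since −30 ≠ 0, x_1 = x_2. Thus T is injective.
For any y ≠ −3, solving y(−2x − 4) = 6x − 3 for x gives a well-defined x ≠ −2. So T is surjective.
Hence T is bijective.
Solving T(x) = 3: cross-multiplying gives 6x − 3 = 3(−2x − 4), which rearranges to 12x = −9, so x = −3/4.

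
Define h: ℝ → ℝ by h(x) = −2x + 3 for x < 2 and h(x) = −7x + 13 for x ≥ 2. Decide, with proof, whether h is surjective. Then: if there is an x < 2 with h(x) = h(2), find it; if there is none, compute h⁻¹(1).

Both pieces are strictly decreasing (slopes −2 and −7), so each is injective on its own interval.
The left piece maps (−∞, 2) onto (−1, ∞); the right piece maps [2, ∞) onto (−∞, −1].
These images together cover ℝ, so h is surjective.
Because the two images are disjoint, no x < 2 has h(x) = h(2), so we compute h⁻¹(1): 1 lies in (−1, ∞), so solve −2x + 3 = 1: x = (1 − 3)/(−2) = 1.

1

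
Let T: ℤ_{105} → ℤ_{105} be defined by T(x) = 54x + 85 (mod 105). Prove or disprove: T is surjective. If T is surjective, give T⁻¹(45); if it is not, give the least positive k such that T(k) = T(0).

35

Since gcd(54, 105) = 3, we have 54x ≡ 0 (mod 3) for all x, so T(x) ≡ 1 (mod 3).
But 0 ≢ 1 (mod 3), so 0 ∈ ℤ_{105} has no preimage. So T is not surjective.
Since T is not surjective, we find the least positive k with T(k) = T(0): this means 54k ≡ 0 (mod 105), i.e. 105 ∣ 54k. Since gcd(54, 105) = 3, dividing through by 3 this holds exactly when 35 ∣ 18k, and as gcd(18, 35) = 1, exactly when 35 ∣ k.
The smallest positive such k is 35.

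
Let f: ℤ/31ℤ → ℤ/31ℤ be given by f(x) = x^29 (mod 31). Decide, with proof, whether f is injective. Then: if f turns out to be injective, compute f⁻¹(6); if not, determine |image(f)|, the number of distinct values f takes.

26

Since 31 is prime, the nonzero elements of ℤ/31ℤ form a cyclic group of order 30.
As gcd(29, 30) = 1, raising to the 29th power is a bijection on this group: if s^29 ≡ t^29 then (st^{−1})^29 = 1, and the only element of order dividing gcd(29, 30) = 1 is 1, so s = t.
With f(0) = 0 this makes f injective on all of ℤ/31ℤ, hence bijective (finite equal-size domain and codomain). In particular f is injective.
Since f is injective, we find the preimage of 6. The inverse of x ↦ x^29 on (ℤ/31ℤ)^× is x ↦ x^29, because 29·29 = 841 = 28·30 + 1 ≡ 1 (mod 30) and x^{30} = 1 for x ≠ 0 (Fermat). So f⁻¹(6) = 6^29 mod 31.
Repeated squaring mod 31: 6^1 ≡ 6, 6^2 ≡ 6² = 36 ≡ 5, 6^4 ≡ 5² = 25, 6^8 ≡ 25² = 625 ≡ 5, 6^16 ≡ 5² = 25. Since 29 = 16 + 8 + 4 + 1, 6^29 ≡ 25·5·25·6: 25·5 = 125 ≡ 1, then 1·25 = 25, then 25·6 = 150 ≡ 26. So 6^29 ≡ 26 (mod 31).
Hence f⁻¹(6) = 26.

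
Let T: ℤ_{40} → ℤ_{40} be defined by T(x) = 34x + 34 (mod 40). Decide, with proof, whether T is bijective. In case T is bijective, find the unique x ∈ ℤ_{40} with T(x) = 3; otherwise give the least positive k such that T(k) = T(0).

We have gcd(34, 40) = 2 > 1. Taking a = 0 and b = 20: T(0) = 34 and T(20) = 34·20 + 34 = 714 ≡ 34 (mod 40).
So T(0) = T(20) while 0 ≠ 20, therefore T is not injective, hence not bijective.
Since T is not bijective, we find the least positive k with T(k) = T(0): this means 34k ≡ 0 (mod 40), i.e. 40 ∣ 34k. Since gcd(34, 40) = 2, dividing through by 2 this holds exactly when 20 ∣ 17k, and as gcd(17, 20) = 1, exactly when 20 ∣ k.
The smallest positive such k is 20.

20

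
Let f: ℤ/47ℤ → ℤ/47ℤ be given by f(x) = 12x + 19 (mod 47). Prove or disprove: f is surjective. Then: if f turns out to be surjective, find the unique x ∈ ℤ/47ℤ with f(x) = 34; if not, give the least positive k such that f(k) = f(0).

By definition, f is surjective if every y in the codomain equals f(x) for some x in the domain.
Since gcd(12, 47) = 1, 12 is invertible modulo 47. Euclid's algorithm: 47 = 3·12 + 11, 12 = 1·11 + 1; back-substituting gives 1 = 4·12 − 1·47, so 12⁻¹ ≡ 4 (mod 47).
For any y ∈ ℤ/47ℤ, x = 4(y − 19) mod 47 satisfies f(x) = 12·4(y − 19) + 19 ≡ y (since 12·4 ≡ 1 mod 47). So every y has a preimage.
Therefore f is surjective.
Since f is surjective, we find f⁻¹(34): we need 12x ≡ 34 − 19 ≡ 15 (mod 47). Using 12⁻¹ = 4: x ≡ 4·15 = 60 = 1·47 + 13, so x = 13.
Check: f(13) = 12·13 + 19 = 175 = 3·47 + 34 ≡ 34 (mod 47).

13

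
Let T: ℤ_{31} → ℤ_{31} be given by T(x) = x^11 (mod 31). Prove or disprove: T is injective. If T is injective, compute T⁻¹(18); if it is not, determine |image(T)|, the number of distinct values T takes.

Since 31 is prime, the nonzero elements of ℤ_{31} form a cyclic group of order 30.
As gcd(11, 30) = 1, raising to the 11th power is a bijection on this group: if a^11 ≡ b^11 then (ab^{−1})^11 = 1, and the only element of order dividing gcd(11, 30) = 1 is 1, so a = b.
With T(0) = 0 this makes T injective on all of ℤ_{31}, hence bijective (finite equal-size domain and codomain). In particular T is injective.
Since T is injective, we find the preimage of 18. The inverse of x ↦ x^11 on (ℤ_{31})^× is x ↦ x^11, because 11·11 = 121 = 4·30 + 1 ≡ 1 (mod 30) and x^{30} = 1 for x ≠ 0 (Fermat). So T⁻¹(18) = 18^11 mod 31.
Repeated squaring mod 31: 18^1 ≡ 18, 18^2 ≡ 18² = 324 ≡ 14, 18^4 ≡ 14² = 196 ≡ 10, 18^8 ≡ 10² = 100 ≡ 7. Since 11 = 8 + 2 + 1, 18^11 ≡ 7·14·18: 7·14 = 98 ≡ 5, then 5·18 = 90 ≡ 28. So 18^11 ≡ 28 (mod 31).
Hence T⁻¹(18) = 28.

28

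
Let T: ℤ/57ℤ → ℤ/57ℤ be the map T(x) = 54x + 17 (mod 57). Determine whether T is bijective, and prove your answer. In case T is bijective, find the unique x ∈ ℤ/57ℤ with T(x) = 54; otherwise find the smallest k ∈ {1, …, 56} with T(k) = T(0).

We have gcd(54, 57) = 3 > 1. Taking u = 0 and v = 19: T(0) = 17 and T(19) = 54·19 + 17 = 1043 ≡ 17 (mod 57).
So T(0) = T(19) while 0 ≠ 19, hence T is not injective, hence not bijective.
Since T is not bijective, we find the least positive k with T(k) = T(0): this means 54k ≡ 0 (mod 57), i.e. 57 ∣ 54k. Since gcd(54, 57) = 3, dividing through by 3 this holds exactly when 19 ∣ 18k, and as gcd(18, 19) = 1, exactly when 19 ∣ k.
The smallest positive such k is 19.

19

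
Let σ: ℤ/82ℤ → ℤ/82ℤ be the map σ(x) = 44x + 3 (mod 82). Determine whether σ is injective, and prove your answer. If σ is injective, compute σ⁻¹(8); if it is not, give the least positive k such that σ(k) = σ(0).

We have gcd(44, 82) = 2 > 1. Taking x_1 = 0 and x_2 = 41: σ(0) = 3 and σ(41) = 44·41 + 3 = 1807 ≡ 3 (mod 82).
So σ(0) = σ(41) while 0 ≠ 41, thus σ is not injective.
Since σ is not injective, we find the least positive k with σ(k) = σ(0): this means 44k ≡ 0 (mod 82), i.e. 82 ∣ 44k. Since gcd(44, 82) = 2, dividing through by 2 this holds exactly when 41 ∣ 22k, and as gcd(22, 41) = 1, exactly when 41 ∣ k.
The smallest positive such k is 41.

41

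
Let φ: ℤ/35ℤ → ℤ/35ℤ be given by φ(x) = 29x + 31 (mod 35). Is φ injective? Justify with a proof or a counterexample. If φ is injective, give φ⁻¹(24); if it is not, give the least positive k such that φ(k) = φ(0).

7

Recall: injectivity means: for all x_1, x_2 in the domain, φ(x_1) = φ(x_2) implies x_1 = x_2.
If φ(x_1) = φ(x_2), then 29x_1 ≡ 29x_2 (mod 35). Because gcd(29, 35) = 1, we may cancel 29 to get x_1 ≡ x_2 (mod 35).
Thus φ is injective.
We now compute 29⁻¹ mod 35 explicitly. Euclid's algorithm: 35 = 1·29 + 6, 29 = 4·6 + 5, 6 = 1·5 + 1; back-substituting gives 1 = 29·29 − 24·35, so 29⁻¹ ≡ 29 (mod 35).
Since φ is injective, we find φ⁻¹(24): we need 29x ≡ 24 − 31 ≡ 28 (mod 35). Using 29⁻¹ = 29: x ≡ 29·28 = 812 = 23·35 + 7, so x = 7.
Check: φ(7) = 29·7 + 31 = 234 = 6·35 + 24 ≡ 24 (mod 35).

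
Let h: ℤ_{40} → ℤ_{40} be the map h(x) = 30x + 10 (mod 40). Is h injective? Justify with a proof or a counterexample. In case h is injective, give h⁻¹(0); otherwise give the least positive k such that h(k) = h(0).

4

By definition, injectivity means: for all x_1, x_2 in the domain, h(x_1) = h(x_2) implies x_1 = x_2.
We have gcd(30, 40) = 10 > 1. Taking x_1 = 0 and x_2 = 4: h(0) = 10 and h(4) = 30·4 + 10 = 130 ≡ 10 (mod 40).
So h(0) = h(4) while 0 ≠ 4, therefore h is not injective.
Since h is not injective, we find the least positive k with h(k) = h(0): this means 30k ≡ 0 (mod 40), i.e. 40 ∣ 30k. Since gcd(30, 40) = 10, dividing through by 10 this holds exactly when 4 ∣ 3k, and as gcd(3, 4) = 1, exactly when 4 ∣ k.
The smallest positive such k is 4.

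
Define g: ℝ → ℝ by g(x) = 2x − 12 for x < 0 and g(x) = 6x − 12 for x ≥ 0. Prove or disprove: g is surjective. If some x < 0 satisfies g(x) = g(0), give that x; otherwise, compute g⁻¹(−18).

Both pieces are strictly increasing (slopes 2 and 6), so each is injective on its own interval.
The left piece maps (−∞, 0) onto (−∞, −12); the right piece maps [0, ∞) onto [−12, ∞).
These images together cover ℝ, so g is surjective.
Because the two images are disjoint, no x < 0 has g(x) = g(0), so we compute g⁻¹(−18): −18 lies in (−∞, −12), so solve 2x − 12 = −18: x = (−18 + 12)/2 = −3.

-3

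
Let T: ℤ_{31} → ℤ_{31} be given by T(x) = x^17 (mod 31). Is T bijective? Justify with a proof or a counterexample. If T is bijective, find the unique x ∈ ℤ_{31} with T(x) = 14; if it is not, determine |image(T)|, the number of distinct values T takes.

18

Since 31 is prime, the nonzero elements of ℤ_{31} form a cyclic group of order 30.
As gcd(17, 30) = 1, raising to the 17th power is a bijection on this group: if x_1^17 ≡ x_2^17 then (x_1x_2^{−1})^17 = 1, and the only element of order dividing gcd(17, 30) = 1 is 1, so x_1 = x_2.
With T(0) = 0 this makes T injective on all of ℤ_{31}, hence bijective (finite equal-size domain and codomain). In particular T is bijective.
Since T is bijective, we find the preimage of 14. The inverse of x ↦ x^17 on (ℤ_{31})^× is x ↦ x^23, because 17·23 = 391 = 13·30 + 1 ≡ 1 (mod 30) and x^{30} = 1 for x ≠ 0 (Fermat). So T⁻¹(14) = 14^23 mod 31.
Repeated squaring mod 31: 14^1 ≡ 14, 14^2 ≡ 14² = 196 ≡ 10, 14^4 ≡ 10² = 100 ≡ 7, 14^8 ≡ 7² = 49 ≡ 18, 14^16 ≡ 18² = 324 ≡ 14. Since 23 = 16 + 4 + 2 + 1, 14^23 ≡ 14·7·10·14: 14·7 = 98 ≡ 5, then 5·10 = 50 ≡ 19, then 19·14 = 266 ≡ 18. So 14^23 ≡ 18 (mod 31).
Hence T⁻¹(14) = 18.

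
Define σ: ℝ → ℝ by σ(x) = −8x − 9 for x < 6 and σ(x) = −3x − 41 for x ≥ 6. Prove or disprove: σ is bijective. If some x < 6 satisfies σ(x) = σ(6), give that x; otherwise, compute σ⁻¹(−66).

25/3

Both pieces are strictly decreasing (slopes −8 and −3), so each is injective on its own interval.
The left piece maps (−∞, 6) onto (−57, ∞); the right piece maps [6, ∞) onto (−∞, −59].
The images leave a gap (−57 has no preimage), so σ is not surjective, hence not bijective.
Because the two images are disjoint, no x < 6 has σ(x) = σ(6), so we compute σ⁻¹(−66): −66 lies in (−∞, −59], so solve −3x − 41 = −66: x = (−66 + 41)/(−3) = 25/3.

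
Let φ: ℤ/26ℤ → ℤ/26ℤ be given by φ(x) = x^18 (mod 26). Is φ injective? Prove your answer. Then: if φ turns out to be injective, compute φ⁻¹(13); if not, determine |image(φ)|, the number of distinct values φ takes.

6

φ(1) = 1^18 = 1.
φ(3): Repeated squaring mod 26: 3^1 ≡ 3, 3^2 ≡ 3² = 9, 3^4 ≡ 9² = 81 ≡ 3, 3^8 ≡ 3² = 9, 3^16 ≡ 9² = 81 ≡ 3. Since 18 = 16 + 2, 3^18 ≡ 3·9: 3·9 = 27 ≡ 1. So 3^18 ≡ 1 (mod 26).
So φ(1) = φ(3) = 1 while 1 ≠ 3, hence φ is not injective.
Since φ is not injective, we determine |image(φ)|. Computing x^18 mod 26 for each x (by repeated squaring, reducing mod 26 at every step), the values φ(0), φ(1), …, φ(25) are: 0, 1, 12, 1, 14, 25, 12, 25, 12, 1, 14, 25, 14, 13, 14, 25, 14, 1, 12, 25, 12, 25, 14, 1, 12, 1.
The distinct values are {0, 1, 12, 13, 14, 25}; there are 6 of them.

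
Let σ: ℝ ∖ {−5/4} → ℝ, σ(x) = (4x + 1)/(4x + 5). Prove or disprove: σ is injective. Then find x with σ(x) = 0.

Suppose σ(x_1) = σ(x_2). Cross-multiplying: (4x_1 + 1)(4x_2 + 5) = (4x_2 + 1)(4x_1 + 5).
Expanding both sides and cancelling the symmetric terms leaves 16·(x_1 − x_2) = 0. Since 16 ≠ 0, x_1 = x_2. Therefore σ is injective.
Solving σ(x) = 0: cross-multiplying gives 4x + 1 = 0(4x + 5), which rearranges to 4x = −1, so x = −1/4.

-1/4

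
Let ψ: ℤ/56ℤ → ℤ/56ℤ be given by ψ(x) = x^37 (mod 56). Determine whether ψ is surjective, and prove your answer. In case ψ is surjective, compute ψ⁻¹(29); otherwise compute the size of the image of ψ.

35

ψ(0) = 0^37 = 0.
ψ(14): Repeated squaring mod 56: 14^1 ≡ 14, 14^2 ≡ 14² = 196 ≡ 28, 14^4 ≡ 28² = 784 ≡ 0, 14^8 ≡ 0² = 0, 14^16 ≡ 0² = 0, 14^32 ≡ 0² = 0. Since 37 = 32 + 4 + 1, 14^37 ≡ 0·0·14: 0·0 = 0, then 0·14 = 0. So 14^37 ≡ 0 (mod 56).
So ψ(0) = ψ(14) = 0 while 0 ≠ 14, therefore ψ is not injective.
A non-injective map from the 56-element set ℤ/56ℤ to itself takes at most 55 distinct values, so it cannot be surjective. Therefore ψ is not surjective.
Since ψ is not surjective, we determine |image(ψ)|. Computing x^37 mod 56 for each x (by repeated squaring, reducing mod 56 at every step), the values ψ(0), ψ(1), …, ψ(55) are: 0, 1, 16, 3, 32, 5, 48, 7, 8, 9, 24, 11, 40, 13, 0, 15, 16, 17, 32, 19, 48, 21, 8, 23, 24, 25, 40, 27, 0, 29, 16, 31, 32, 33, 48, 35, 8, 37, 24, 39, 40, 41, 0, 43, 16, 45, 32, 47, 48, 49, 8, 51, 24, 53, 40, 55.
The distinct values are {0, 1, 3, 5, 7, 8, 9, 11, 13, 15, 16, 17, 19, 21, 23, 24, 25, 27, 29, 31, 32, 33, 35, 37, 39, 40, 41, 43, 45, 47, 48, 49, 51, 53, 55}; there are 35 of them.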